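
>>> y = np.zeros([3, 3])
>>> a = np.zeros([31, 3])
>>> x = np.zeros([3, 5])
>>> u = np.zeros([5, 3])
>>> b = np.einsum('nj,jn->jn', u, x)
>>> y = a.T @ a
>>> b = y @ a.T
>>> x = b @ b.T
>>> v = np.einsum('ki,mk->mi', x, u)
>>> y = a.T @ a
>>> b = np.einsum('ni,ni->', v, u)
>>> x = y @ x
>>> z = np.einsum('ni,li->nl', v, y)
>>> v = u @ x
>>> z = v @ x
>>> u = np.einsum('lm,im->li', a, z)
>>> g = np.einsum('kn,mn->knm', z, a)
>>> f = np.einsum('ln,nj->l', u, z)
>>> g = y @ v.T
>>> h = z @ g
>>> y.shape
(3, 3)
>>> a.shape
(31, 3)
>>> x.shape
(3, 3)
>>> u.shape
(31, 5)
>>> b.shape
()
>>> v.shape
(5, 3)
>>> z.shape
(5, 3)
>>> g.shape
(3, 5)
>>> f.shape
(31,)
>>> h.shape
(5, 5)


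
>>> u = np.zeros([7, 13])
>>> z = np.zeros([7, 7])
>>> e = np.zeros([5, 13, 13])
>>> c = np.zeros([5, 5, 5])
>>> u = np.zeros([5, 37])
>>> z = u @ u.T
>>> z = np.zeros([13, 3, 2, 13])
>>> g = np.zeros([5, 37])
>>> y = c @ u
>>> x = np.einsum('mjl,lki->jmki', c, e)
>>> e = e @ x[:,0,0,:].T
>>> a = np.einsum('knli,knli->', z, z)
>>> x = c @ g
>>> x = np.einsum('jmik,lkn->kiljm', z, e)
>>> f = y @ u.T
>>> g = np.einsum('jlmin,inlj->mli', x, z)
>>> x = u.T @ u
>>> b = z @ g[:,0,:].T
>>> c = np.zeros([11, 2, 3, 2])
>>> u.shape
(5, 37)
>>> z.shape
(13, 3, 2, 13)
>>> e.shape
(5, 13, 5)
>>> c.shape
(11, 2, 3, 2)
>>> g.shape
(5, 2, 13)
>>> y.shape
(5, 5, 37)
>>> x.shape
(37, 37)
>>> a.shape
()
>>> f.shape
(5, 5, 5)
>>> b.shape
(13, 3, 2, 5)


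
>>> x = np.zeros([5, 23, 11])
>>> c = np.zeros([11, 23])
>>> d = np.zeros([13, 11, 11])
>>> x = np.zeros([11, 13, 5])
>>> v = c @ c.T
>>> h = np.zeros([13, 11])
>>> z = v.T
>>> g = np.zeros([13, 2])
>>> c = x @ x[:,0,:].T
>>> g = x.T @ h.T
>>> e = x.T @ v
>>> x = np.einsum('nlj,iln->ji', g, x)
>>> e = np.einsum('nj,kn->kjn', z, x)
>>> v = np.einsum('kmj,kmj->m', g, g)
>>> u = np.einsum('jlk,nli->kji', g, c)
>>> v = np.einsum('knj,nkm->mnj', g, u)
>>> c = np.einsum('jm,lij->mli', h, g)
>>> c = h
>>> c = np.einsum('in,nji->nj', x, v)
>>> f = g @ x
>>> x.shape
(13, 11)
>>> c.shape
(11, 13)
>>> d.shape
(13, 11, 11)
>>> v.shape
(11, 13, 13)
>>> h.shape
(13, 11)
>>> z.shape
(11, 11)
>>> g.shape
(5, 13, 13)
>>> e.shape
(13, 11, 11)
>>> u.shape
(13, 5, 11)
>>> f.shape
(5, 13, 11)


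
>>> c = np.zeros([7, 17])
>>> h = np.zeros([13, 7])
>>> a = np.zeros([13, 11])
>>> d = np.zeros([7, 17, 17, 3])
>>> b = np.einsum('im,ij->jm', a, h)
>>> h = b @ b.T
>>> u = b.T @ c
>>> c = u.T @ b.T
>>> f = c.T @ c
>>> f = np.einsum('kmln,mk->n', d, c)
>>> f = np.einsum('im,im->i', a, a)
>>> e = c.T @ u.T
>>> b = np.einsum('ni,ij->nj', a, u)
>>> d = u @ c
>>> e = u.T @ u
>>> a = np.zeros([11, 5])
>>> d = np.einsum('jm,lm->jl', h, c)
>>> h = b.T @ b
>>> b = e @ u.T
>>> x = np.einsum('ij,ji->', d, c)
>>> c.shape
(17, 7)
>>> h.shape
(17, 17)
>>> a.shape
(11, 5)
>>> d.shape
(7, 17)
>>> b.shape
(17, 11)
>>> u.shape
(11, 17)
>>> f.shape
(13,)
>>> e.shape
(17, 17)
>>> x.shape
()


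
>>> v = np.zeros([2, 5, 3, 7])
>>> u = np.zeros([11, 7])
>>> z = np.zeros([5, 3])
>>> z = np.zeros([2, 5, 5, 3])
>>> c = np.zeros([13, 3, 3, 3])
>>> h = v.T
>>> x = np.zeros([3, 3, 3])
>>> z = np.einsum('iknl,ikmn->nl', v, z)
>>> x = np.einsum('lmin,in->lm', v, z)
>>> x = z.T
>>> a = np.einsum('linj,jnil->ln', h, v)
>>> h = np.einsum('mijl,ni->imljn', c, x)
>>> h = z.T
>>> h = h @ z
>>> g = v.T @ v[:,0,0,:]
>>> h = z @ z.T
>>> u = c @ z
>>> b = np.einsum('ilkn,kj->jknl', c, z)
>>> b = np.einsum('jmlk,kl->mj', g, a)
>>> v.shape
(2, 5, 3, 7)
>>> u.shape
(13, 3, 3, 7)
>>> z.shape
(3, 7)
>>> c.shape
(13, 3, 3, 3)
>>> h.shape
(3, 3)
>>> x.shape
(7, 3)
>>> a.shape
(7, 5)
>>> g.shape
(7, 3, 5, 7)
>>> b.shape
(3, 7)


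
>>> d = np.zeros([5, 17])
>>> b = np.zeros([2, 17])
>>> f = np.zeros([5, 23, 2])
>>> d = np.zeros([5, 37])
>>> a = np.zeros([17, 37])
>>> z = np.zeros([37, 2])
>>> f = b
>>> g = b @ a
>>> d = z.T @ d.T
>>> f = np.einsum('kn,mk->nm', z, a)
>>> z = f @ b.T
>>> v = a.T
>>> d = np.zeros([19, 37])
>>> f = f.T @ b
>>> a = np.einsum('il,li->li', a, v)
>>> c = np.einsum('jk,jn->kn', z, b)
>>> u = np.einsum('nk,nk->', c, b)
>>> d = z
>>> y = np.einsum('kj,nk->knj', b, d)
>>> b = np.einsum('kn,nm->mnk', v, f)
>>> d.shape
(2, 2)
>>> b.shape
(17, 17, 37)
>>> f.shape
(17, 17)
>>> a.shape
(37, 17)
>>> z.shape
(2, 2)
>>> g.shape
(2, 37)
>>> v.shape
(37, 17)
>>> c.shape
(2, 17)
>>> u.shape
()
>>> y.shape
(2, 2, 17)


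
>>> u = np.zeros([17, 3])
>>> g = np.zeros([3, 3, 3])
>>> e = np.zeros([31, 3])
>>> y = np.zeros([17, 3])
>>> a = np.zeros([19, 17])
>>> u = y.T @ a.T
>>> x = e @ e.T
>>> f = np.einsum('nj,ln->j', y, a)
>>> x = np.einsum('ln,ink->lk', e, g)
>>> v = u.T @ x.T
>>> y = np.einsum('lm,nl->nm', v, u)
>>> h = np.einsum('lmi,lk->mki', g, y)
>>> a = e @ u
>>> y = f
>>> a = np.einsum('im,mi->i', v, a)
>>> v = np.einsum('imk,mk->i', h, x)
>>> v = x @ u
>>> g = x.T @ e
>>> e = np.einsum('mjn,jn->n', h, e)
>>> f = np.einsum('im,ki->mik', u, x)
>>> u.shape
(3, 19)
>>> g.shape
(3, 3)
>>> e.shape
(3,)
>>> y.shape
(3,)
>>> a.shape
(19,)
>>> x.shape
(31, 3)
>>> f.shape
(19, 3, 31)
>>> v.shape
(31, 19)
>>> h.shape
(3, 31, 3)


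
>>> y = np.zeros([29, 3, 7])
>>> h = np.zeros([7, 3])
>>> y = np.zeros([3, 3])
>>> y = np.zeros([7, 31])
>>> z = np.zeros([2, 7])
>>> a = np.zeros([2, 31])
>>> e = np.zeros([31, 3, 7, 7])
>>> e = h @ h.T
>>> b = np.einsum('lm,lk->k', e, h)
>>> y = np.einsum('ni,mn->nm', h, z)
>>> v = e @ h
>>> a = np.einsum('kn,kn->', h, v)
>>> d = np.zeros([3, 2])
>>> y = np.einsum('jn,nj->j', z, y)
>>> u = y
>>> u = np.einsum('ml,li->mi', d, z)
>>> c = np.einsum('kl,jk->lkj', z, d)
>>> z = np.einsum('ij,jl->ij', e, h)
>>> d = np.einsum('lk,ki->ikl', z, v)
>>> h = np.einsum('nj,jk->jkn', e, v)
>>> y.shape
(2,)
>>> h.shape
(7, 3, 7)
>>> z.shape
(7, 7)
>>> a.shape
()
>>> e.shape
(7, 7)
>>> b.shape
(3,)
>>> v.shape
(7, 3)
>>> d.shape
(3, 7, 7)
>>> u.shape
(3, 7)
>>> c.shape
(7, 2, 3)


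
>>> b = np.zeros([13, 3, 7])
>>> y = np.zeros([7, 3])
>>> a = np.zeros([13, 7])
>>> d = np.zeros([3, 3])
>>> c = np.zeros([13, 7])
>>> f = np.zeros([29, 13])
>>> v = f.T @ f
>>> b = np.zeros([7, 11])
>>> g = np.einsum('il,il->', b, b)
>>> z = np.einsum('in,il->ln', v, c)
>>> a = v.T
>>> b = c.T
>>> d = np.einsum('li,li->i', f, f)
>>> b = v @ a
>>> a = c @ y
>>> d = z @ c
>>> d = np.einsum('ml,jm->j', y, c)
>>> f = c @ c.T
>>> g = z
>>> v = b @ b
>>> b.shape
(13, 13)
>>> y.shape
(7, 3)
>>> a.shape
(13, 3)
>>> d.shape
(13,)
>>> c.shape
(13, 7)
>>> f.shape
(13, 13)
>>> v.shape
(13, 13)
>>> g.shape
(7, 13)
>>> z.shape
(7, 13)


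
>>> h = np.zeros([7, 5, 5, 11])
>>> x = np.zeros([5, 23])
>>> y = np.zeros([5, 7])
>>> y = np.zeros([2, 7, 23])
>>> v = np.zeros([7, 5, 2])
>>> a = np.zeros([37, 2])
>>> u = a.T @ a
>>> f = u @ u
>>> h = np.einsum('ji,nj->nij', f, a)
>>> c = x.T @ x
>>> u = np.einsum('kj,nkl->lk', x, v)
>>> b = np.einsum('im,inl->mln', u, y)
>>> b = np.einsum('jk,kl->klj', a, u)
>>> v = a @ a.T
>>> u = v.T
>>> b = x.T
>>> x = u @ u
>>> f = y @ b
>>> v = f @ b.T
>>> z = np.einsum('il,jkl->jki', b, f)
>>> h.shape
(37, 2, 2)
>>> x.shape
(37, 37)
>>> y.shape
(2, 7, 23)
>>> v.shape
(2, 7, 23)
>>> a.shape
(37, 2)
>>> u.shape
(37, 37)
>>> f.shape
(2, 7, 5)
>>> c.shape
(23, 23)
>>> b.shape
(23, 5)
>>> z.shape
(2, 7, 23)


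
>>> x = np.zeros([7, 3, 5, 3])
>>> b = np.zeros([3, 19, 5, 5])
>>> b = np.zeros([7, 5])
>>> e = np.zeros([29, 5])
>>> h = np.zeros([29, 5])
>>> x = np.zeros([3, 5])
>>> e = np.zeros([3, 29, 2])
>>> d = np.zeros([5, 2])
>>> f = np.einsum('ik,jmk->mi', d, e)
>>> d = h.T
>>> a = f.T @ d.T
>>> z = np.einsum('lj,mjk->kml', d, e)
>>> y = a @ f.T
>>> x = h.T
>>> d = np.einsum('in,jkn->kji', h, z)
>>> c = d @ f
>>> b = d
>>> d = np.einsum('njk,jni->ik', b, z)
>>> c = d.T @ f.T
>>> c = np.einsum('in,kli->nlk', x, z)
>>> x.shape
(5, 29)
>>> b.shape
(3, 2, 29)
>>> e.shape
(3, 29, 2)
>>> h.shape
(29, 5)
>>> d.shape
(5, 29)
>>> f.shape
(29, 5)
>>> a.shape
(5, 5)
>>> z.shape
(2, 3, 5)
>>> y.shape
(5, 29)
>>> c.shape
(29, 3, 2)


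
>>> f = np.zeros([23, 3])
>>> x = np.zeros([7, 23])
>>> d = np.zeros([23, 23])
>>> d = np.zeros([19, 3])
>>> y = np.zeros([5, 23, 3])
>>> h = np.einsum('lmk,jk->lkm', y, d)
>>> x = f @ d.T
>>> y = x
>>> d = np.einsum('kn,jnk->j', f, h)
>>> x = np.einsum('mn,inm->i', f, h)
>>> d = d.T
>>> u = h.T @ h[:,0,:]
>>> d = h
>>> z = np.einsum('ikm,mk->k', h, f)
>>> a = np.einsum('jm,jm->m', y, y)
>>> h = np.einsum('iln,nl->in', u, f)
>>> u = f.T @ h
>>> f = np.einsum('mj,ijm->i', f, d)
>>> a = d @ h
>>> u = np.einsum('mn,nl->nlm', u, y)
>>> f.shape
(5,)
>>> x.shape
(5,)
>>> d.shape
(5, 3, 23)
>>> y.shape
(23, 19)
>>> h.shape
(23, 23)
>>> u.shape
(23, 19, 3)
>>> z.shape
(3,)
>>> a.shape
(5, 3, 23)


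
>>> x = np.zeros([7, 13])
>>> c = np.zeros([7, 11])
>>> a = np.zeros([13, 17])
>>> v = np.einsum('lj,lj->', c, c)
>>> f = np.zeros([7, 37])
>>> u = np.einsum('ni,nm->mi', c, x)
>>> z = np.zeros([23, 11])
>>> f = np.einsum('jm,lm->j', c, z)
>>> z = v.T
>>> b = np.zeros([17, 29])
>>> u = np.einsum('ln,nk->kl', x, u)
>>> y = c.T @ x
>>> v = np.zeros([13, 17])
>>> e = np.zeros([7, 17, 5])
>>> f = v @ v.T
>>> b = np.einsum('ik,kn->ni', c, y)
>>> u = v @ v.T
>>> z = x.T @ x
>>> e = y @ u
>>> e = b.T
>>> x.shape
(7, 13)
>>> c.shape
(7, 11)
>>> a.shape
(13, 17)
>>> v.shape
(13, 17)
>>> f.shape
(13, 13)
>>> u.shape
(13, 13)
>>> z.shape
(13, 13)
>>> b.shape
(13, 7)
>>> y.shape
(11, 13)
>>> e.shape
(7, 13)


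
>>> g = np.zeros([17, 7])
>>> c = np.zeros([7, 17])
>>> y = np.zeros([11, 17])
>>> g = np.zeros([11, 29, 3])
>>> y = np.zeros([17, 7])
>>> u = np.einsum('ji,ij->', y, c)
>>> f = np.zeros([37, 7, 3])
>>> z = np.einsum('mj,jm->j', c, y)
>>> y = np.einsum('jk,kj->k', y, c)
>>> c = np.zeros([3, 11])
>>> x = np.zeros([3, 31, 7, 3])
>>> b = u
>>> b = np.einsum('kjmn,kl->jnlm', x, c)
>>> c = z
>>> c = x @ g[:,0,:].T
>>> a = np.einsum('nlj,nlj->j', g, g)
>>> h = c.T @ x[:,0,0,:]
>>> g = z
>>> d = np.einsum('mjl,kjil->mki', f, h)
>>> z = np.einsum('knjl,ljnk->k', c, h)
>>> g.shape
(17,)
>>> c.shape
(3, 31, 7, 11)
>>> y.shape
(7,)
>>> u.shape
()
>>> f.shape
(37, 7, 3)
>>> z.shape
(3,)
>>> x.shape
(3, 31, 7, 3)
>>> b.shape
(31, 3, 11, 7)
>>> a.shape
(3,)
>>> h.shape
(11, 7, 31, 3)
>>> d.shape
(37, 11, 31)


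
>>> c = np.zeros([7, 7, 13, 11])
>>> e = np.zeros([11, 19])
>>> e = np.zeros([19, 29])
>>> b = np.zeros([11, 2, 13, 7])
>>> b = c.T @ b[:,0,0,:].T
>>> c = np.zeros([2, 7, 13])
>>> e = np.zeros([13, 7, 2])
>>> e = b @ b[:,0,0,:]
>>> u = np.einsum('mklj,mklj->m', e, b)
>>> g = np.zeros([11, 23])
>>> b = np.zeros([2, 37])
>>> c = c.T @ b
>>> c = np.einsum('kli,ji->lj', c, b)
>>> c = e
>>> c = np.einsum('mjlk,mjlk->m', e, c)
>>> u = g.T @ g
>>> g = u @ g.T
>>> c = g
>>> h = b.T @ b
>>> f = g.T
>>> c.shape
(23, 11)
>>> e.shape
(11, 13, 7, 11)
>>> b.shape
(2, 37)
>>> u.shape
(23, 23)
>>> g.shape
(23, 11)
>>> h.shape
(37, 37)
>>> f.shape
(11, 23)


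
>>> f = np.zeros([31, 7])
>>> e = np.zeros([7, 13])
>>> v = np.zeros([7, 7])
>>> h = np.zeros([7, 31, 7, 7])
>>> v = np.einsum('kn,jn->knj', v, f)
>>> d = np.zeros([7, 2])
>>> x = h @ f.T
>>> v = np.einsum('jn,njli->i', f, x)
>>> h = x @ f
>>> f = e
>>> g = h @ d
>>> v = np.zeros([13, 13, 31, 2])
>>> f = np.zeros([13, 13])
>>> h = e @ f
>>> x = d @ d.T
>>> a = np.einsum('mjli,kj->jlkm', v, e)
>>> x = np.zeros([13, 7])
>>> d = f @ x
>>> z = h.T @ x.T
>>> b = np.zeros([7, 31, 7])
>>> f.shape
(13, 13)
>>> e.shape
(7, 13)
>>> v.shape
(13, 13, 31, 2)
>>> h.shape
(7, 13)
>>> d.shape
(13, 7)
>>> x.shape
(13, 7)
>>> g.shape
(7, 31, 7, 2)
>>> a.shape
(13, 31, 7, 13)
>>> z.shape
(13, 13)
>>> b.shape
(7, 31, 7)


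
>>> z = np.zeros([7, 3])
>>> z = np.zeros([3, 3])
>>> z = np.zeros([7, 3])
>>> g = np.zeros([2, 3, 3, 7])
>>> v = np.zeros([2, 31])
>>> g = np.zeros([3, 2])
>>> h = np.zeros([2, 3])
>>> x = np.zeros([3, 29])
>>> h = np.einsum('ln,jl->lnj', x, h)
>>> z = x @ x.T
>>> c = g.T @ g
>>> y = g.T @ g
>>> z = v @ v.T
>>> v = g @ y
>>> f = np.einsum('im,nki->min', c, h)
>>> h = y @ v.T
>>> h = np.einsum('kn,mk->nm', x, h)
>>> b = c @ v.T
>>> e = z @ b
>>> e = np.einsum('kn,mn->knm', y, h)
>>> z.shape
(2, 2)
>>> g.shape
(3, 2)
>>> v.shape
(3, 2)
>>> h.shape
(29, 2)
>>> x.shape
(3, 29)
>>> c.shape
(2, 2)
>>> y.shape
(2, 2)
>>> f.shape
(2, 2, 3)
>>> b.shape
(2, 3)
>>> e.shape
(2, 2, 29)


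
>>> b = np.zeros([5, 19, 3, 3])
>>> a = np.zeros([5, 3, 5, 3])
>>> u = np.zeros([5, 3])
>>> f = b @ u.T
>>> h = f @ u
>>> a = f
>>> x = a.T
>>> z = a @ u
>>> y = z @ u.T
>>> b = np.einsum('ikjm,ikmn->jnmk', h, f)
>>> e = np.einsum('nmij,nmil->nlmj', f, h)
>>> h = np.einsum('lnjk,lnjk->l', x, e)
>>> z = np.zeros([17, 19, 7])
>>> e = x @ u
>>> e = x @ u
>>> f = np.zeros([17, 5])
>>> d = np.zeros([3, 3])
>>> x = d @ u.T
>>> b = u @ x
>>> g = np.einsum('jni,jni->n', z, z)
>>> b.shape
(5, 5)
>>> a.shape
(5, 19, 3, 5)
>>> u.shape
(5, 3)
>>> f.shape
(17, 5)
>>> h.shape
(5,)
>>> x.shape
(3, 5)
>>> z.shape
(17, 19, 7)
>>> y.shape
(5, 19, 3, 5)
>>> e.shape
(5, 3, 19, 3)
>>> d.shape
(3, 3)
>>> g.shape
(19,)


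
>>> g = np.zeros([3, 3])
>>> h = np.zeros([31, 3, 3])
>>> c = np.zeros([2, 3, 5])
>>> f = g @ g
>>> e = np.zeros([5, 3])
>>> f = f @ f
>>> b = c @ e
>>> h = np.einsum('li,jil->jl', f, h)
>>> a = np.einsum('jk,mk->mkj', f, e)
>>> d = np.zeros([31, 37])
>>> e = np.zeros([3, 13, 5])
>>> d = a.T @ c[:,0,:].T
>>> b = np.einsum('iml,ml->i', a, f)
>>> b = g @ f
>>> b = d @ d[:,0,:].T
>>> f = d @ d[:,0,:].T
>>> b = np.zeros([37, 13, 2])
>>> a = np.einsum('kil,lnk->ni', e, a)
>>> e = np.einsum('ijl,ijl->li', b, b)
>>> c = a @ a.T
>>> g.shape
(3, 3)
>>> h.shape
(31, 3)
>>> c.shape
(3, 3)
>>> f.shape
(3, 3, 3)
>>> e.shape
(2, 37)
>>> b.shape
(37, 13, 2)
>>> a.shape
(3, 13)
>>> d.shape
(3, 3, 2)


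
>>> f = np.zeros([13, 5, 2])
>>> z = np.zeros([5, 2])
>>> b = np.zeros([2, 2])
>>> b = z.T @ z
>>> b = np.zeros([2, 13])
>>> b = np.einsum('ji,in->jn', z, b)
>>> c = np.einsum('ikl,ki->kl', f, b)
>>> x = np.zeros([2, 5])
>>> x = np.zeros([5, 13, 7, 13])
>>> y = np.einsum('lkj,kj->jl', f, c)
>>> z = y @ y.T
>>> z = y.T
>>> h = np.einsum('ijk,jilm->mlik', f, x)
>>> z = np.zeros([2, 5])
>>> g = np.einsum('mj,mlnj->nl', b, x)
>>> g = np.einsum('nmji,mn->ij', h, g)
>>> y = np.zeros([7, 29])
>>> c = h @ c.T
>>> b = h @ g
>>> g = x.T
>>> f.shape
(13, 5, 2)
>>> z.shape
(2, 5)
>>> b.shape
(13, 7, 13, 13)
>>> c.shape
(13, 7, 13, 5)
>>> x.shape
(5, 13, 7, 13)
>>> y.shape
(7, 29)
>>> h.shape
(13, 7, 13, 2)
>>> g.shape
(13, 7, 13, 5)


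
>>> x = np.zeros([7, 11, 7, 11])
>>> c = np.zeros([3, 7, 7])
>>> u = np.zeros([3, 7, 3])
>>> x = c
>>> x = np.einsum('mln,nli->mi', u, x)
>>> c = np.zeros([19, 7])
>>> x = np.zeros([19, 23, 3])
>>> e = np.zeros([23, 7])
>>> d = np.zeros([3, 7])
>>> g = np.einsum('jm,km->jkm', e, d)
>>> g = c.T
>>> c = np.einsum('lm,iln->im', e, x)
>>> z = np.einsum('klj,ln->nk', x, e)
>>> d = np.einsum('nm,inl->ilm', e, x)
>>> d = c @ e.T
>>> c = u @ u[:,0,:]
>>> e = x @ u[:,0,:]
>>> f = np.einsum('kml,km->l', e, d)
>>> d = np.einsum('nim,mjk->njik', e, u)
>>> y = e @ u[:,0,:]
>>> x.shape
(19, 23, 3)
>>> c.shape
(3, 7, 3)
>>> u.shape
(3, 7, 3)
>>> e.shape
(19, 23, 3)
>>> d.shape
(19, 7, 23, 3)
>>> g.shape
(7, 19)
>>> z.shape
(7, 19)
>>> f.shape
(3,)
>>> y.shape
(19, 23, 3)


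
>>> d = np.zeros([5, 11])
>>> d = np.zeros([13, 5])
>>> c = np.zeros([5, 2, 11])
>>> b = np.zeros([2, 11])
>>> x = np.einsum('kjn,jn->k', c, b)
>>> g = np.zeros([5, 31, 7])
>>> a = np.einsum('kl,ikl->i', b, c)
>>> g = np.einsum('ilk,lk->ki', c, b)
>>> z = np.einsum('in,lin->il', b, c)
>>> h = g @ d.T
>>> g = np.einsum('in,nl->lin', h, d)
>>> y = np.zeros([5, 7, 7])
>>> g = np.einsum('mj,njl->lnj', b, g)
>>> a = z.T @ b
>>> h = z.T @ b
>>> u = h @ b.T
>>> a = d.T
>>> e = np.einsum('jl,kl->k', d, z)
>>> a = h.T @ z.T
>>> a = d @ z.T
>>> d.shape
(13, 5)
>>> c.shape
(5, 2, 11)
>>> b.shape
(2, 11)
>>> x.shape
(5,)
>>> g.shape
(13, 5, 11)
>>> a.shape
(13, 2)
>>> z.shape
(2, 5)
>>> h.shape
(5, 11)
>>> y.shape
(5, 7, 7)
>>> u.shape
(5, 2)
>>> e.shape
(2,)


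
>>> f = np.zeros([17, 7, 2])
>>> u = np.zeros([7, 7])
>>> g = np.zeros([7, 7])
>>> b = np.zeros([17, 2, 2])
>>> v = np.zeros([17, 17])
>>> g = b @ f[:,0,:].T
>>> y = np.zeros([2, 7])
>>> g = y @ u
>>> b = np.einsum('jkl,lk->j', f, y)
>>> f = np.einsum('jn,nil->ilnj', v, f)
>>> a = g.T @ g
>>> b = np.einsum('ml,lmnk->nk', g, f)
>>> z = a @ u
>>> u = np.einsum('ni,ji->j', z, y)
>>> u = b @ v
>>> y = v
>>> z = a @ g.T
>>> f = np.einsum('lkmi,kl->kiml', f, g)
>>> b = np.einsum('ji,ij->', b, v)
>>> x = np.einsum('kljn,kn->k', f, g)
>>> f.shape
(2, 17, 17, 7)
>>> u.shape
(17, 17)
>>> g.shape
(2, 7)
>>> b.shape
()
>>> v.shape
(17, 17)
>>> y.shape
(17, 17)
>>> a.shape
(7, 7)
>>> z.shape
(7, 2)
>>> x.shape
(2,)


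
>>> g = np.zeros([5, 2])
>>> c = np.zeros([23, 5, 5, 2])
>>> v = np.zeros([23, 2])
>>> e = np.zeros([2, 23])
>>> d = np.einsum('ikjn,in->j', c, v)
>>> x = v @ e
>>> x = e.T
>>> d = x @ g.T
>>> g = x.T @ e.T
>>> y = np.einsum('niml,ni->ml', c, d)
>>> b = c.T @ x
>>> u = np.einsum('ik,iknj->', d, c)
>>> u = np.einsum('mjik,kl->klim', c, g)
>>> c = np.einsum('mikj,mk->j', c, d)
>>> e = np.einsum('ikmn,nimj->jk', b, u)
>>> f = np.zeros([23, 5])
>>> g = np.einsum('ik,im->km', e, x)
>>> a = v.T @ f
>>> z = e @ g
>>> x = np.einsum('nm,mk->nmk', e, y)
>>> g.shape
(5, 2)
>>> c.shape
(2,)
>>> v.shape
(23, 2)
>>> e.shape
(23, 5)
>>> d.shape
(23, 5)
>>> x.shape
(23, 5, 2)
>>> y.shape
(5, 2)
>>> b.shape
(2, 5, 5, 2)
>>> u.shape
(2, 2, 5, 23)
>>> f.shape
(23, 5)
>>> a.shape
(2, 5)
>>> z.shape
(23, 2)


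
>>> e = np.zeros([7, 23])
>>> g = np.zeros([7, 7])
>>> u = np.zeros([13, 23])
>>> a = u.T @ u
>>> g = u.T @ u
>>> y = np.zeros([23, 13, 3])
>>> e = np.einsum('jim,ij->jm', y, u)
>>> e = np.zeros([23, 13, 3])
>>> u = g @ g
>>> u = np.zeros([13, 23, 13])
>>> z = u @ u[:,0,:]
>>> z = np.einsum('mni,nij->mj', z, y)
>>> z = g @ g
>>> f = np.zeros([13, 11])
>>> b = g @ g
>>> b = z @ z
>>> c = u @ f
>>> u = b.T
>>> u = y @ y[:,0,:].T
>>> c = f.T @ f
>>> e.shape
(23, 13, 3)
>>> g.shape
(23, 23)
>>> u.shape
(23, 13, 23)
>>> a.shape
(23, 23)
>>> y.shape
(23, 13, 3)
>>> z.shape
(23, 23)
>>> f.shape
(13, 11)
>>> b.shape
(23, 23)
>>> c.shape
(11, 11)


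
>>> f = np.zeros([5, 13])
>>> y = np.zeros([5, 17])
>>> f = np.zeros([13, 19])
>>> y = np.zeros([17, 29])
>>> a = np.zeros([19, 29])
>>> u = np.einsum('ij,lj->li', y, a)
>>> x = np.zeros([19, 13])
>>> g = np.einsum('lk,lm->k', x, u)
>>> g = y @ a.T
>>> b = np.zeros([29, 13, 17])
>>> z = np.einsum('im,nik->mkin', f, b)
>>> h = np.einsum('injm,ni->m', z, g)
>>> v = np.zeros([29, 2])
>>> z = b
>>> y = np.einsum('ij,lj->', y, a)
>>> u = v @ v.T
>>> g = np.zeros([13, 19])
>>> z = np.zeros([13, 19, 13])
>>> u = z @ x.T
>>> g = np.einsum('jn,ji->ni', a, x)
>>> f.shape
(13, 19)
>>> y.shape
()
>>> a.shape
(19, 29)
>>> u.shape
(13, 19, 19)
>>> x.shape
(19, 13)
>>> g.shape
(29, 13)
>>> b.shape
(29, 13, 17)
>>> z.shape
(13, 19, 13)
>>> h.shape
(29,)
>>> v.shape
(29, 2)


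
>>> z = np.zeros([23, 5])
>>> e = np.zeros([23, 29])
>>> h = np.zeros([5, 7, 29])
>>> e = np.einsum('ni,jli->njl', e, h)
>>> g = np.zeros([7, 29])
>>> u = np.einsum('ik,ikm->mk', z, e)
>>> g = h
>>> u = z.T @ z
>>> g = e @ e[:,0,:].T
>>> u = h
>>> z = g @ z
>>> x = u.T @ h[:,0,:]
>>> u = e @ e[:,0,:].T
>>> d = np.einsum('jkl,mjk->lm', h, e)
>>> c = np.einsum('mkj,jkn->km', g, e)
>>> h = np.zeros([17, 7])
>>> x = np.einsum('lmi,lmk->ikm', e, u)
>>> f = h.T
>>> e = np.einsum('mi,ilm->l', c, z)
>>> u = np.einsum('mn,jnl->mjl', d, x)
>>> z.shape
(23, 5, 5)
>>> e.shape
(5,)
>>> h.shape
(17, 7)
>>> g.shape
(23, 5, 23)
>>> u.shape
(29, 7, 5)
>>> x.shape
(7, 23, 5)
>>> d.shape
(29, 23)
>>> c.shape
(5, 23)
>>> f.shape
(7, 17)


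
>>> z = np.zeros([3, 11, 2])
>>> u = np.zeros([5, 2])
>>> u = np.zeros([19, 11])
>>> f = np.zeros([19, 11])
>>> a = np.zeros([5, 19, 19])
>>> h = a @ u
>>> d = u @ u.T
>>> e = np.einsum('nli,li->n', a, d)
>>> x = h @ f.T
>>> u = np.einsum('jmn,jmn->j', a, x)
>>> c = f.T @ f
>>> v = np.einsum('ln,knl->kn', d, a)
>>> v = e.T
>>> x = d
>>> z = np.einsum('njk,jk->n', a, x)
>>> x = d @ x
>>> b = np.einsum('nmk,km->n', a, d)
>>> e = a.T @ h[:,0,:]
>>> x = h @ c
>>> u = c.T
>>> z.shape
(5,)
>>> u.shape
(11, 11)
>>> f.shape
(19, 11)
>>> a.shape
(5, 19, 19)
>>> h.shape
(5, 19, 11)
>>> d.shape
(19, 19)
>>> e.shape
(19, 19, 11)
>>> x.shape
(5, 19, 11)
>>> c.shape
(11, 11)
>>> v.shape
(5,)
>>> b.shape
(5,)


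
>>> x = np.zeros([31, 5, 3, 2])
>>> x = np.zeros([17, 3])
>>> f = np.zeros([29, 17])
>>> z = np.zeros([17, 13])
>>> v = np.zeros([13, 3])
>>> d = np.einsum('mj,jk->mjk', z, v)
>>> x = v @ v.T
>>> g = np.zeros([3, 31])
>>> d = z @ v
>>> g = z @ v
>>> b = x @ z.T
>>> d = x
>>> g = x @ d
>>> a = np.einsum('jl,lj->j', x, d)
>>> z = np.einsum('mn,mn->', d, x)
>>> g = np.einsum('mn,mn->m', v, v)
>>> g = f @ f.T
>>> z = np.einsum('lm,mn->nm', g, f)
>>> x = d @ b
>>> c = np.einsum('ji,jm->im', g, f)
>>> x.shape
(13, 17)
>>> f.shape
(29, 17)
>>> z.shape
(17, 29)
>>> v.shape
(13, 3)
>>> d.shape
(13, 13)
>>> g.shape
(29, 29)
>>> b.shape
(13, 17)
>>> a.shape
(13,)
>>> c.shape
(29, 17)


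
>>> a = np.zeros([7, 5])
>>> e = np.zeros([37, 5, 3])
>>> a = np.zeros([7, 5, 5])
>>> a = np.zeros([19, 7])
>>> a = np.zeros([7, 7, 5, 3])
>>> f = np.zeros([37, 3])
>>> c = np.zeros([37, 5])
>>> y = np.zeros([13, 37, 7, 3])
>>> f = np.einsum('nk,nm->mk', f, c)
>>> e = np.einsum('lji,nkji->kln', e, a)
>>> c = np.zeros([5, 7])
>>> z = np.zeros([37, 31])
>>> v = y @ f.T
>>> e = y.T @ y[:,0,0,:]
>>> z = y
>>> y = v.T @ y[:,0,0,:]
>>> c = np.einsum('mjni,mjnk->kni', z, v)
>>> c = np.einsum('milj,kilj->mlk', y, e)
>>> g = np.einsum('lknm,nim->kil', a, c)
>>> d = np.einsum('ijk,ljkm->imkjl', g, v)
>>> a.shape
(7, 7, 5, 3)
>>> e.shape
(3, 7, 37, 3)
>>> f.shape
(5, 3)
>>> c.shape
(5, 37, 3)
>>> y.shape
(5, 7, 37, 3)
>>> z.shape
(13, 37, 7, 3)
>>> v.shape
(13, 37, 7, 5)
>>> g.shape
(7, 37, 7)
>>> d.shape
(7, 5, 7, 37, 13)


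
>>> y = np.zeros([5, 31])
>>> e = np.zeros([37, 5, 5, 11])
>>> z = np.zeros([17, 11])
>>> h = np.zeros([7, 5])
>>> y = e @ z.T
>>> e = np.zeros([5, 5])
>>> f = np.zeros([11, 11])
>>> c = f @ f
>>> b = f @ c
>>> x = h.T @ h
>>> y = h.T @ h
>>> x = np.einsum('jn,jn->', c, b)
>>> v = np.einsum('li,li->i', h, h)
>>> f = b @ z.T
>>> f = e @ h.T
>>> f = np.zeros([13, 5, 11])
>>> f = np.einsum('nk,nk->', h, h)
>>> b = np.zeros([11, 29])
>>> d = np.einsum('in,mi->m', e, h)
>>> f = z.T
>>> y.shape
(5, 5)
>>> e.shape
(5, 5)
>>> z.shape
(17, 11)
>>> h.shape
(7, 5)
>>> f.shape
(11, 17)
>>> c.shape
(11, 11)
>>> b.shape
(11, 29)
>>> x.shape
()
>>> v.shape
(5,)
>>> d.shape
(7,)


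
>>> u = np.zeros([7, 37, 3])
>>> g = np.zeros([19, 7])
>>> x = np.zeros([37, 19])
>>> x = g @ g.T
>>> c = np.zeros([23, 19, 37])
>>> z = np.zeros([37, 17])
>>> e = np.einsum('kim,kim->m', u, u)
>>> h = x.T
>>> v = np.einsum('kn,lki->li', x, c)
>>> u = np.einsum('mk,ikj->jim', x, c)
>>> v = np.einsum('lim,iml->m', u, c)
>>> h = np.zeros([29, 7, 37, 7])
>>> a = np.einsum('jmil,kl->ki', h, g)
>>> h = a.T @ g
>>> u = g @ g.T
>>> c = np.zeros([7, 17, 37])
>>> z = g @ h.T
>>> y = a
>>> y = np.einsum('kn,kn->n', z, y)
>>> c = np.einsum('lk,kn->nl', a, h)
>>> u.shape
(19, 19)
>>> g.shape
(19, 7)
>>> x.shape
(19, 19)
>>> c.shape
(7, 19)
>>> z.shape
(19, 37)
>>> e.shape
(3,)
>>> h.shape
(37, 7)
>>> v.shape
(19,)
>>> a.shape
(19, 37)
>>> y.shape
(37,)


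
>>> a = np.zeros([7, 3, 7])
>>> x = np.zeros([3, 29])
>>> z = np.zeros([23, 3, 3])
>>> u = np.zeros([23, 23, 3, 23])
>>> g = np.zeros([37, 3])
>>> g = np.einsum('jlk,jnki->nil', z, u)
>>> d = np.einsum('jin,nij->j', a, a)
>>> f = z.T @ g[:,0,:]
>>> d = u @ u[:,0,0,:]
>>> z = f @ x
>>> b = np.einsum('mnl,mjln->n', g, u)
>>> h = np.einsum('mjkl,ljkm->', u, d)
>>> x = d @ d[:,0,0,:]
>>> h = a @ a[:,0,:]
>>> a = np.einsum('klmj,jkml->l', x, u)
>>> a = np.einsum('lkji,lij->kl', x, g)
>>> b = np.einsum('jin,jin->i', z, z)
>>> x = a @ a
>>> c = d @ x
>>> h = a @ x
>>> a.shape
(23, 23)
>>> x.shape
(23, 23)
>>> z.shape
(3, 3, 29)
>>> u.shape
(23, 23, 3, 23)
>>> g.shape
(23, 23, 3)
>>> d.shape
(23, 23, 3, 23)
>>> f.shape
(3, 3, 3)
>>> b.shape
(3,)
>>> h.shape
(23, 23)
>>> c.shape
(23, 23, 3, 23)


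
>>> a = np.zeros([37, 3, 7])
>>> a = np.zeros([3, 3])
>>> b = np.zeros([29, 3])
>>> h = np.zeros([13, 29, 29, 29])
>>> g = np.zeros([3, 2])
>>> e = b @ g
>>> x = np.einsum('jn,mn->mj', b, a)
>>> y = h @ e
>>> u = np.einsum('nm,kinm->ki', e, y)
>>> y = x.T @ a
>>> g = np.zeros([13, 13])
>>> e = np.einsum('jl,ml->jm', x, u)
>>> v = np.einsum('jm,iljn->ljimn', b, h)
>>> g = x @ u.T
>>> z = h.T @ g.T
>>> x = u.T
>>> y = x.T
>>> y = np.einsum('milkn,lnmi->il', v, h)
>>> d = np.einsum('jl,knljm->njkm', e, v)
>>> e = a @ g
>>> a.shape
(3, 3)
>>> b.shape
(29, 3)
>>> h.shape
(13, 29, 29, 29)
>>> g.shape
(3, 13)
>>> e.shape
(3, 13)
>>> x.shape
(29, 13)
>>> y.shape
(29, 13)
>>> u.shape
(13, 29)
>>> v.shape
(29, 29, 13, 3, 29)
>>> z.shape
(29, 29, 29, 3)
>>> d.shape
(29, 3, 29, 29)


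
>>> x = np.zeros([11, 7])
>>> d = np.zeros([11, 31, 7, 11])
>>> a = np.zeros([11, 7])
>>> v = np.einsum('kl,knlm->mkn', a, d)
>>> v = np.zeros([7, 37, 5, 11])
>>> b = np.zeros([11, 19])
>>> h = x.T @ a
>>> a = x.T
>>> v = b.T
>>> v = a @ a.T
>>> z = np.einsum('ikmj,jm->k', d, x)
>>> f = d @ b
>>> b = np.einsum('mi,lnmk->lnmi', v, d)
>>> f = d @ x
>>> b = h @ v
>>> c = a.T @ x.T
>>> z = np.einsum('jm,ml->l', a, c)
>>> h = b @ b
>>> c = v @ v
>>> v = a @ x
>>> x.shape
(11, 7)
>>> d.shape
(11, 31, 7, 11)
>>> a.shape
(7, 11)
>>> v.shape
(7, 7)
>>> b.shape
(7, 7)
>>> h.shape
(7, 7)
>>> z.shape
(11,)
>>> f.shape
(11, 31, 7, 7)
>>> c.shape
(7, 7)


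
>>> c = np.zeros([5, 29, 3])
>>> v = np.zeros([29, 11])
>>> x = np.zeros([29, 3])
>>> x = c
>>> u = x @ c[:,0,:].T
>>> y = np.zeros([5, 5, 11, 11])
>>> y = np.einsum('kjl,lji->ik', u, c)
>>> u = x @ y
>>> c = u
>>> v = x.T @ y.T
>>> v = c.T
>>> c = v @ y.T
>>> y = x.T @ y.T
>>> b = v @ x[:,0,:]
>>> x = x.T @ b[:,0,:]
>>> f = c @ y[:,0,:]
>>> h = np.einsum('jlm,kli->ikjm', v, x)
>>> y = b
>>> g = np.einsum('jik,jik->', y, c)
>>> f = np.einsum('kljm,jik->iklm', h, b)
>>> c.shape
(5, 29, 3)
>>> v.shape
(5, 29, 5)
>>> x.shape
(3, 29, 3)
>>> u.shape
(5, 29, 5)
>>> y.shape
(5, 29, 3)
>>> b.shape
(5, 29, 3)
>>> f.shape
(29, 3, 3, 5)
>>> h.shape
(3, 3, 5, 5)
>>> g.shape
()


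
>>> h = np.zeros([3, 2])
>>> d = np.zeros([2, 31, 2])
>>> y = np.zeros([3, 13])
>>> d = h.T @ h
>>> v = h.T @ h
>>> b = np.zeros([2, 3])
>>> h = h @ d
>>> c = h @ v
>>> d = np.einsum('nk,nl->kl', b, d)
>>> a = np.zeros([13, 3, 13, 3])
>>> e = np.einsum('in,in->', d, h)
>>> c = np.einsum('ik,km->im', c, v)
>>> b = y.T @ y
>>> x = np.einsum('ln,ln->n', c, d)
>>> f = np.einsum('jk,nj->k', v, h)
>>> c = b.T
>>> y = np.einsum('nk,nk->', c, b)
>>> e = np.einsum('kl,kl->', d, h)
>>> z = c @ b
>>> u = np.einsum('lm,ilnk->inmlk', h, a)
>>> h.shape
(3, 2)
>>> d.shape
(3, 2)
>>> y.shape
()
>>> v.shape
(2, 2)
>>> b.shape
(13, 13)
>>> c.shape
(13, 13)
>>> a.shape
(13, 3, 13, 3)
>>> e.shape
()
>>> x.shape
(2,)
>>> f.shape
(2,)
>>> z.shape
(13, 13)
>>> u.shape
(13, 13, 2, 3, 3)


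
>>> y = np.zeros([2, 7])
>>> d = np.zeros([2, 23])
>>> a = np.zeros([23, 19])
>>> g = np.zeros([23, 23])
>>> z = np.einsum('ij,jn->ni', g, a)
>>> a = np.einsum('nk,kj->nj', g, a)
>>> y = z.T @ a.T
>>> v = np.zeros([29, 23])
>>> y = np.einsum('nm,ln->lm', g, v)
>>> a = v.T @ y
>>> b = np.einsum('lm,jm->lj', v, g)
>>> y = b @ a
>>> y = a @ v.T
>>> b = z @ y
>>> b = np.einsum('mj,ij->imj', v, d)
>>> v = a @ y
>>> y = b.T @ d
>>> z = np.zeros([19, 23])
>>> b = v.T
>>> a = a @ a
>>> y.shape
(23, 29, 23)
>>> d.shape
(2, 23)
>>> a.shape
(23, 23)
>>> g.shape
(23, 23)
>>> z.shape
(19, 23)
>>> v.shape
(23, 29)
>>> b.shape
(29, 23)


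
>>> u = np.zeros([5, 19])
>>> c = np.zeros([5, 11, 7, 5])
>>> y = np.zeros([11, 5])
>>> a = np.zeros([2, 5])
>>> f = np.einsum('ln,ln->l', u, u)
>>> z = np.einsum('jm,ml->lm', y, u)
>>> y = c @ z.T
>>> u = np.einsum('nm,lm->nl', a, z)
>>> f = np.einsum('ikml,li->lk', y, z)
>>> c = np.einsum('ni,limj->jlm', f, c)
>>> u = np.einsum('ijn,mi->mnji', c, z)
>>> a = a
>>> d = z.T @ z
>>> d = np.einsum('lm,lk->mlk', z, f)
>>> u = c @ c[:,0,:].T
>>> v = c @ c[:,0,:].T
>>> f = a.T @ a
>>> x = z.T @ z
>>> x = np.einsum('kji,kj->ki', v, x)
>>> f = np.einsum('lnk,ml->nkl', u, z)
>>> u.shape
(5, 5, 5)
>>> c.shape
(5, 5, 7)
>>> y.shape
(5, 11, 7, 19)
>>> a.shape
(2, 5)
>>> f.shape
(5, 5, 5)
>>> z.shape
(19, 5)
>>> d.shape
(5, 19, 11)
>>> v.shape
(5, 5, 5)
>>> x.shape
(5, 5)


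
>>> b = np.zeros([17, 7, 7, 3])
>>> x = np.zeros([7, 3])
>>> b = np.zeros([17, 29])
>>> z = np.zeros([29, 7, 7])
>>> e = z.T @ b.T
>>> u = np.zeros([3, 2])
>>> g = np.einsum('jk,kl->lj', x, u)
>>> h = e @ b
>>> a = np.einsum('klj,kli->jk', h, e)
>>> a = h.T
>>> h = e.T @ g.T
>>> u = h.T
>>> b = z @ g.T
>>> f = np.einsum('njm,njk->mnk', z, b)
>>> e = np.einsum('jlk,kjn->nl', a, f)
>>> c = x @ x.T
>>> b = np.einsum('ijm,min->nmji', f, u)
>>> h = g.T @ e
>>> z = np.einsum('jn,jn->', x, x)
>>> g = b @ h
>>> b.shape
(17, 2, 29, 7)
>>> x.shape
(7, 3)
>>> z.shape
()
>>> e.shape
(2, 7)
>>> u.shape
(2, 7, 17)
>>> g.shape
(17, 2, 29, 7)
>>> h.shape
(7, 7)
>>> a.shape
(29, 7, 7)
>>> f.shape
(7, 29, 2)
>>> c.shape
(7, 7)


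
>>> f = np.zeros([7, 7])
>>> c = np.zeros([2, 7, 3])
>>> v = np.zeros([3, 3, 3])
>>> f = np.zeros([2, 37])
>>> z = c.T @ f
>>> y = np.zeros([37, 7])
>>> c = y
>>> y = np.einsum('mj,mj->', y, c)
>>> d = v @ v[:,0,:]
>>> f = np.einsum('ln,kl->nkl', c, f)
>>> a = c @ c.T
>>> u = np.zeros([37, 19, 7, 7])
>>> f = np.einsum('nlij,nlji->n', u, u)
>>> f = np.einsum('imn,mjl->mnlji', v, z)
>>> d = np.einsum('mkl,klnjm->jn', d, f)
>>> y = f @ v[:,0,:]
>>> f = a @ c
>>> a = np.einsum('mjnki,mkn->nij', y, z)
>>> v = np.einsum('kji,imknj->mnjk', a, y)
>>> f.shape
(37, 7)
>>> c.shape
(37, 7)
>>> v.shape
(3, 7, 3, 37)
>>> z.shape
(3, 7, 37)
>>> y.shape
(3, 3, 37, 7, 3)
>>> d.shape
(7, 37)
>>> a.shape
(37, 3, 3)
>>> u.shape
(37, 19, 7, 7)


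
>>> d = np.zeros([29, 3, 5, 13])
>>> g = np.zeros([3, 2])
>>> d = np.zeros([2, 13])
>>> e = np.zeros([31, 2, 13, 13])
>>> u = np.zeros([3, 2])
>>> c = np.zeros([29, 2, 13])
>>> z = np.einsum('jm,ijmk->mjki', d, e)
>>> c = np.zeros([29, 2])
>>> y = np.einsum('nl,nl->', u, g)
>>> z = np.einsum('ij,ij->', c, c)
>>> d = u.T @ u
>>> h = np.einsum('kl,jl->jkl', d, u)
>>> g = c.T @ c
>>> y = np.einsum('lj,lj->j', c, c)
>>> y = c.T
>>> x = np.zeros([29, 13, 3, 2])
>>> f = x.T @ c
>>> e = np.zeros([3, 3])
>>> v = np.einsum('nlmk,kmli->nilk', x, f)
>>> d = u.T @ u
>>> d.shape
(2, 2)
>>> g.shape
(2, 2)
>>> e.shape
(3, 3)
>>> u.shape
(3, 2)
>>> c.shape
(29, 2)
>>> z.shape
()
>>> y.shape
(2, 29)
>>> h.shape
(3, 2, 2)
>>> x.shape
(29, 13, 3, 2)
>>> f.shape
(2, 3, 13, 2)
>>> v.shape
(29, 2, 13, 2)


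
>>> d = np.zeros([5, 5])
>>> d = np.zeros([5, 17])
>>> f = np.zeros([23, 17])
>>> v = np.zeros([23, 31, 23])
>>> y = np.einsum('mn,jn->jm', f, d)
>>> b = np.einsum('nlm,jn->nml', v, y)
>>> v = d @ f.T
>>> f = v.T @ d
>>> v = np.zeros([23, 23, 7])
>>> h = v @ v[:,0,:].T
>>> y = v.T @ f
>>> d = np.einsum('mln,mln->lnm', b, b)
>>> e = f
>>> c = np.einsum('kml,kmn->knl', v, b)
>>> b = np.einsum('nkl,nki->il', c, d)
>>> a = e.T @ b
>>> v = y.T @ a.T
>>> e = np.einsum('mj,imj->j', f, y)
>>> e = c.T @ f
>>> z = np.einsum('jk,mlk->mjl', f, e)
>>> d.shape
(23, 31, 23)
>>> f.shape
(23, 17)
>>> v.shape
(17, 23, 17)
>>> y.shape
(7, 23, 17)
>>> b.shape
(23, 7)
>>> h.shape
(23, 23, 23)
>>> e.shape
(7, 31, 17)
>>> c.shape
(23, 31, 7)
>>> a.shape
(17, 7)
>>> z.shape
(7, 23, 31)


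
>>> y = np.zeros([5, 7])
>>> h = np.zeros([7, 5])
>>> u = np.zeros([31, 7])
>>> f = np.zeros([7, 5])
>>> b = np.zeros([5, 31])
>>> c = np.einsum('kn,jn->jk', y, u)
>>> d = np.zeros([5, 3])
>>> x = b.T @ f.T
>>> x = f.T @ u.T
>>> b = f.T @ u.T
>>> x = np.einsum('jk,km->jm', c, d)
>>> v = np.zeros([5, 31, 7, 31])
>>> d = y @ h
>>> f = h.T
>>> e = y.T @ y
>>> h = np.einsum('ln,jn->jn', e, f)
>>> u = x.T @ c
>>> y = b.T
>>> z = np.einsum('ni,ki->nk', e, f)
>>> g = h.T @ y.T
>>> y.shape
(31, 5)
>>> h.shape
(5, 7)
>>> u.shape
(3, 5)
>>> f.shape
(5, 7)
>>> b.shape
(5, 31)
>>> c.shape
(31, 5)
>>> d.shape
(5, 5)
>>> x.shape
(31, 3)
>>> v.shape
(5, 31, 7, 31)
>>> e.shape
(7, 7)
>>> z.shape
(7, 5)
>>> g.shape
(7, 31)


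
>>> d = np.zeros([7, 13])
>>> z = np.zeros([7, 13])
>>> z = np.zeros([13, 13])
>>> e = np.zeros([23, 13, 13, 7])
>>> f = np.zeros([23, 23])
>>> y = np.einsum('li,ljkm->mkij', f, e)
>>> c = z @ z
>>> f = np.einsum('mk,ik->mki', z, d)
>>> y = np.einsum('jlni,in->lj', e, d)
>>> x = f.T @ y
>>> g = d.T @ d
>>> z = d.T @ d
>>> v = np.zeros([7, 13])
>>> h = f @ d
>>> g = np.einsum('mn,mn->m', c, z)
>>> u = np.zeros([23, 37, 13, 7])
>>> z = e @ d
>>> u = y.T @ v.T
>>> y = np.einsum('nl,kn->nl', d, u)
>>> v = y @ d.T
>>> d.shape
(7, 13)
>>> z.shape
(23, 13, 13, 13)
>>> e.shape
(23, 13, 13, 7)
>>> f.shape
(13, 13, 7)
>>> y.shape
(7, 13)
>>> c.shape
(13, 13)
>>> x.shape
(7, 13, 23)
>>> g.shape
(13,)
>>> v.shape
(7, 7)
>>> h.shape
(13, 13, 13)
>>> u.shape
(23, 7)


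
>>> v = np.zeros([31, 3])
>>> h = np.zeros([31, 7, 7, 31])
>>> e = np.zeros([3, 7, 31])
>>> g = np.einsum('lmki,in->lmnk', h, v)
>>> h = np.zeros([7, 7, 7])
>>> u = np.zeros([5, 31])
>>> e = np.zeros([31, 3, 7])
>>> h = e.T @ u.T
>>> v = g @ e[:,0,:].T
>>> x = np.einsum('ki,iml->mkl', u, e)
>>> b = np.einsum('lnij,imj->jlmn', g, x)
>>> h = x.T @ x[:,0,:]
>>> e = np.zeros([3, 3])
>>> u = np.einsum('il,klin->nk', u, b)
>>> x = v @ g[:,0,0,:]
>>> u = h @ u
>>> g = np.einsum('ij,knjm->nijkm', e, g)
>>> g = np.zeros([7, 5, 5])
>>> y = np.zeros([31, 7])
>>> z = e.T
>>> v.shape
(31, 7, 3, 31)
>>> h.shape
(7, 5, 7)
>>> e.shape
(3, 3)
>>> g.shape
(7, 5, 5)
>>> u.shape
(7, 5, 7)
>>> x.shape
(31, 7, 3, 7)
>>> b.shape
(7, 31, 5, 7)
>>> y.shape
(31, 7)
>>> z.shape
(3, 3)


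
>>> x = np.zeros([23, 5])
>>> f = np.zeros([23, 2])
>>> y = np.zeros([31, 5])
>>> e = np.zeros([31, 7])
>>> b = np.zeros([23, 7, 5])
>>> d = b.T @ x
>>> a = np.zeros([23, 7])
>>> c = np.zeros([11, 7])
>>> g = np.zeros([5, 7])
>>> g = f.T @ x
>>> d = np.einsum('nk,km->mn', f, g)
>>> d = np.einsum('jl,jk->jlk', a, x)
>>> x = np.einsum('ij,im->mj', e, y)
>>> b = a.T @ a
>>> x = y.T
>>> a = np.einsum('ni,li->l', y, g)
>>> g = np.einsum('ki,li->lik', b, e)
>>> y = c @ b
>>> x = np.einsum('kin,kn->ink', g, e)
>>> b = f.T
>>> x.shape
(7, 7, 31)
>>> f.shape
(23, 2)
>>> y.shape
(11, 7)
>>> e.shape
(31, 7)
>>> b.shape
(2, 23)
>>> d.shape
(23, 7, 5)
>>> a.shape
(2,)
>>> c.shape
(11, 7)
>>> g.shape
(31, 7, 7)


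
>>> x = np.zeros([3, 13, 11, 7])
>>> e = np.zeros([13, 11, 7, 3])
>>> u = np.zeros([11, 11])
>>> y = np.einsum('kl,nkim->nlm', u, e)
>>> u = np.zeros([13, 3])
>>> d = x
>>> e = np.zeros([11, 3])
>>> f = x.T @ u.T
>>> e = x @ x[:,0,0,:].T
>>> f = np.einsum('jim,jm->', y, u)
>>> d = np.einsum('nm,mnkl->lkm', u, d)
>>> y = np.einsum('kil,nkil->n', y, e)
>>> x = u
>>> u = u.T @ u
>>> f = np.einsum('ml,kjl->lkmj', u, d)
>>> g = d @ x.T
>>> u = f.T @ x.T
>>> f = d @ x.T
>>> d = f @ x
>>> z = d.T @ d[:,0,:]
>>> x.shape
(13, 3)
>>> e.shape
(3, 13, 11, 3)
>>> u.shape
(11, 3, 7, 13)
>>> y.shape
(3,)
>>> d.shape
(7, 11, 3)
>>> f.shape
(7, 11, 13)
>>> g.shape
(7, 11, 13)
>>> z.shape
(3, 11, 3)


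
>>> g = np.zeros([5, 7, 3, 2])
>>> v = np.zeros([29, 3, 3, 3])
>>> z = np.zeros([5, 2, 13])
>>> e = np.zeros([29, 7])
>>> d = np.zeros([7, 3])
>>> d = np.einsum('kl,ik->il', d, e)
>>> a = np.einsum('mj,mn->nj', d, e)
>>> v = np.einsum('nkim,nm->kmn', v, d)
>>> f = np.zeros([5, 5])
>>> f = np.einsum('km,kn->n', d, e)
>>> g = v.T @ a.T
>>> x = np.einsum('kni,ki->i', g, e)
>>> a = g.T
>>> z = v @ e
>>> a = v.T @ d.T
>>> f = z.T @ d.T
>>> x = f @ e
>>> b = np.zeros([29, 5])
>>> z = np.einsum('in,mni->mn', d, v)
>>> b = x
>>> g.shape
(29, 3, 7)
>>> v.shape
(3, 3, 29)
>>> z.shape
(3, 3)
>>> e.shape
(29, 7)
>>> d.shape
(29, 3)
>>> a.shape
(29, 3, 29)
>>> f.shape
(7, 3, 29)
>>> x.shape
(7, 3, 7)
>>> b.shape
(7, 3, 7)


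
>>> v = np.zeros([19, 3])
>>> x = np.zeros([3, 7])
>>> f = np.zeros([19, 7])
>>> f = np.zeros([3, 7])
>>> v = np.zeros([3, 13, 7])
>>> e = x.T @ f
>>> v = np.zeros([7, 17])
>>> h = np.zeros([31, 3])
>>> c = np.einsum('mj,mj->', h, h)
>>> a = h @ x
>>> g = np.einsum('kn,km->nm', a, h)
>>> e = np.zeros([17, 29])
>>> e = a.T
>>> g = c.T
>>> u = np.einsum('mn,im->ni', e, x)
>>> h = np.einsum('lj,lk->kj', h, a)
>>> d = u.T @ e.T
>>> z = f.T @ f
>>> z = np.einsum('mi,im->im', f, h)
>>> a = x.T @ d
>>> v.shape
(7, 17)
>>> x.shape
(3, 7)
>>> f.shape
(3, 7)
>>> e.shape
(7, 31)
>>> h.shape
(7, 3)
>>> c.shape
()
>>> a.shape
(7, 7)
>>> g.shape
()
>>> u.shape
(31, 3)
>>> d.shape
(3, 7)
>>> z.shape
(7, 3)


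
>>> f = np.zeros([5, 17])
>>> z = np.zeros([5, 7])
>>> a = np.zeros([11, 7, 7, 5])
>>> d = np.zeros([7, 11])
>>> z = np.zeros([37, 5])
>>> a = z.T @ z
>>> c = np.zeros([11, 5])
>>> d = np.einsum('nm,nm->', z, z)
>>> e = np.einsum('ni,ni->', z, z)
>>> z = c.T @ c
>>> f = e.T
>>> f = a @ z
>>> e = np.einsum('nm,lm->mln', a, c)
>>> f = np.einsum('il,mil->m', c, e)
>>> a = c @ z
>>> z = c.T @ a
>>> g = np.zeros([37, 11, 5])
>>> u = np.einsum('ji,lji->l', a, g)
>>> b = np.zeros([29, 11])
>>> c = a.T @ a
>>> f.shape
(5,)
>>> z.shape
(5, 5)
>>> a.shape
(11, 5)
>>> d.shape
()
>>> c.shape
(5, 5)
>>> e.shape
(5, 11, 5)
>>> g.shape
(37, 11, 5)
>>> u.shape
(37,)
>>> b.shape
(29, 11)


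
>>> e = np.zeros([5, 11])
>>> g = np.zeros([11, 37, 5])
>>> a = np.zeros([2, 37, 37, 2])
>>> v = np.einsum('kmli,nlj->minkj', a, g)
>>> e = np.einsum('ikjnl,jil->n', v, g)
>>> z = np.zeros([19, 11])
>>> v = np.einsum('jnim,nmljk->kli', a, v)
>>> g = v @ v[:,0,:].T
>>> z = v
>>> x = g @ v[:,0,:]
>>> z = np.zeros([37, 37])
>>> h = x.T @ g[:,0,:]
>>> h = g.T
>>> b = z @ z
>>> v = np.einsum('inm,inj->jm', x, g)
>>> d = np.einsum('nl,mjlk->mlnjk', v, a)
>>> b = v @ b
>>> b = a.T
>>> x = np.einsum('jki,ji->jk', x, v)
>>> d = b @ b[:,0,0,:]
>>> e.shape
(2,)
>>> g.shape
(5, 11, 5)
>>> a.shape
(2, 37, 37, 2)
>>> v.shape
(5, 37)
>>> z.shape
(37, 37)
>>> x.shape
(5, 11)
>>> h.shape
(5, 11, 5)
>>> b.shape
(2, 37, 37, 2)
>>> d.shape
(2, 37, 37, 2)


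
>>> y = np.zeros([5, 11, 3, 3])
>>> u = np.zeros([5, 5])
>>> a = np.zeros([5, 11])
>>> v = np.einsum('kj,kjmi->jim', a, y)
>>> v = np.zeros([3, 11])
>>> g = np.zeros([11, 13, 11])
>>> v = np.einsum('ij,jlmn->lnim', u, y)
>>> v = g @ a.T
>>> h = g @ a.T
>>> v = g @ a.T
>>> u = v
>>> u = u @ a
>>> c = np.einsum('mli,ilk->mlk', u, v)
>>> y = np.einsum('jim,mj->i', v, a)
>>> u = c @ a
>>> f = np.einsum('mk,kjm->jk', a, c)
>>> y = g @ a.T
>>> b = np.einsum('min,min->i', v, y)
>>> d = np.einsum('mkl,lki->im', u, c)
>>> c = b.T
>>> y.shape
(11, 13, 5)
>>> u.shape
(11, 13, 11)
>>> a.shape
(5, 11)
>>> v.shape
(11, 13, 5)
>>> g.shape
(11, 13, 11)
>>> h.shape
(11, 13, 5)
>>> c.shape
(13,)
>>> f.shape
(13, 11)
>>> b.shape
(13,)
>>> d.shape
(5, 11)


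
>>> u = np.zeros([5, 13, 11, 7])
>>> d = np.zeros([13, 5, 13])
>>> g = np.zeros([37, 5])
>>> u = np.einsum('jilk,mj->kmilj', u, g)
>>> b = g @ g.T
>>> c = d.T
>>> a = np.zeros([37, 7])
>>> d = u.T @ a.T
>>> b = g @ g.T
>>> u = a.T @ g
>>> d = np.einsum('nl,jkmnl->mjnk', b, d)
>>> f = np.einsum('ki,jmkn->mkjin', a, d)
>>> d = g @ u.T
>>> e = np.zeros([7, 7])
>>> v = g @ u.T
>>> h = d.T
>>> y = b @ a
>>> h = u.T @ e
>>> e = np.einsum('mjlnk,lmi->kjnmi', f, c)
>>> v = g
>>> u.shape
(7, 5)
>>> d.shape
(37, 7)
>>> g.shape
(37, 5)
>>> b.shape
(37, 37)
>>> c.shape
(13, 5, 13)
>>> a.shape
(37, 7)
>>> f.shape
(5, 37, 13, 7, 11)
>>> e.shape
(11, 37, 7, 5, 13)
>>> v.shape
(37, 5)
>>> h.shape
(5, 7)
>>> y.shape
(37, 7)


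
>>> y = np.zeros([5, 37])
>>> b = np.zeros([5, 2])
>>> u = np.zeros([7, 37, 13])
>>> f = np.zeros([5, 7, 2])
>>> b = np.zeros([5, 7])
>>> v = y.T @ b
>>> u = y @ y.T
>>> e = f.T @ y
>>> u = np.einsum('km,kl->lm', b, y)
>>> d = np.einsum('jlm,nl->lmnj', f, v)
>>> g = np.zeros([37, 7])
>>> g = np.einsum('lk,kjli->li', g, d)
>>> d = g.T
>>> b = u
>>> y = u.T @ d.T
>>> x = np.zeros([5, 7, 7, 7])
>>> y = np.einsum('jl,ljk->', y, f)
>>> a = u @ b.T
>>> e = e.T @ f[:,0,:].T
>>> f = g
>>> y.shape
()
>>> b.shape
(37, 7)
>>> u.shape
(37, 7)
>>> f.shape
(37, 5)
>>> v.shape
(37, 7)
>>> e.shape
(37, 7, 5)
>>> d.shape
(5, 37)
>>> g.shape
(37, 5)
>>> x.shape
(5, 7, 7, 7)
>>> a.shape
(37, 37)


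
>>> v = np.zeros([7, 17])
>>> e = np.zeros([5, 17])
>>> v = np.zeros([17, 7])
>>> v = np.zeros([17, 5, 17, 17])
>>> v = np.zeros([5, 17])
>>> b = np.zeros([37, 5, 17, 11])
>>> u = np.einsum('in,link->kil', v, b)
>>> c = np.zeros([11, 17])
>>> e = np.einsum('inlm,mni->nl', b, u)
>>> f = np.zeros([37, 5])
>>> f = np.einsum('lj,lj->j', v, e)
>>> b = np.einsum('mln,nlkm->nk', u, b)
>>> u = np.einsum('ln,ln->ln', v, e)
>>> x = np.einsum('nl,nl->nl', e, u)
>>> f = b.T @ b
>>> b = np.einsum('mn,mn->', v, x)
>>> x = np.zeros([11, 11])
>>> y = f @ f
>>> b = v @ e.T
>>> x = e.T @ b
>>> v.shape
(5, 17)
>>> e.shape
(5, 17)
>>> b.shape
(5, 5)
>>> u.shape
(5, 17)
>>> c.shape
(11, 17)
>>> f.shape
(17, 17)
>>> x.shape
(17, 5)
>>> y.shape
(17, 17)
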